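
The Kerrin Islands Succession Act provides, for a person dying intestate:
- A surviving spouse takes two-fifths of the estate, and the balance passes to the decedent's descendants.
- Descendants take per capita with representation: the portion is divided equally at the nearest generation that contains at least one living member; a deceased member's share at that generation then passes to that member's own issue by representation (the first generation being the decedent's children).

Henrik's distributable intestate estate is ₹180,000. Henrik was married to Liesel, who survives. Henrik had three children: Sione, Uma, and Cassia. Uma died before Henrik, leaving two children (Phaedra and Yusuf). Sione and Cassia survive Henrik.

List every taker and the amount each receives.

Liesel: ₹72,000; Sione: ₹36,000; Phaedra: ₹18,000; Yusuf: ₹18,000; Cassia: ₹36,000

Liesel takes two-fifths of ₹180,000 = ₹72,000. The remaining ₹108,000 passes to the descendants.
The descendants' portion (₹108,000) is divided into 3 shares of ₹36,000: Sione and Cassia each take ₹36,000; Uma's ₹36,000 share passes to Uma's issue.
Uma's share (₹36,000) is divided into 2 shares of ₹18,000: Phaedra and Yusuf each take ₹18,000.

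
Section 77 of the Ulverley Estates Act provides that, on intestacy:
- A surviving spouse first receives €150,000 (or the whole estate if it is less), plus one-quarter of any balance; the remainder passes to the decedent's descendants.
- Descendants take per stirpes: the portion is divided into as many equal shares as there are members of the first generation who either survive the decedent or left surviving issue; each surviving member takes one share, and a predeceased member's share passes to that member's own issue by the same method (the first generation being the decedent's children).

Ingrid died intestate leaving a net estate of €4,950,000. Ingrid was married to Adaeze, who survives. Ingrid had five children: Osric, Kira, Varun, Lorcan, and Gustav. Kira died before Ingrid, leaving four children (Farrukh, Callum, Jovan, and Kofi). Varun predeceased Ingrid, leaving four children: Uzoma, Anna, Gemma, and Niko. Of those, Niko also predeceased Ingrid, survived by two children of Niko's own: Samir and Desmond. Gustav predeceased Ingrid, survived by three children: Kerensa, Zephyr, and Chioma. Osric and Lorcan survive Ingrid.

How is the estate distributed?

Adaeze: €1,350,000; Osric: €720,000; Farrukh: €180,000; Callum: €180,000; Jovan: €180,000; Kofi: €180,000; Uzoma: €180,000; Anna: €180,000; Gemma: €180,000; Samir: €90,000; Desmond: €90,000; Lorcan: €720,000; Kerensa: €240,000; Zephyr: €240,000; Chioma: €240,000

Adaeze first takes €150,000, leaving a balance of €4,800,000. Adaeze then takes one-quarter of the balance (€1,200,000), for a total of €1,350,000. The remaining €3,600,000 passes to the descendants.
The descendants' portion (€3,600,000) is divided into 5 shares of €720,000: Osric and Lorcan each take €720,000; Kira's €720,000 share passes to Kira's issue; Varun's €720,000 share passes to Varun's issue; Gustav's €720,000 share passes to Gustav's issue.
Kira's share (€720,000) is divided into 4 shares of €180,000: Farrukh, Callum, Jovan, and Kofi each take €180,000.
Varun's share (€720,000) is divided into 4 shares of €180,000: Uzoma, Anna, and Gemma each take €180,000; Niko's €180,000 share passes to Niko's issue.
Niko's share (€180,000) is divided into 2 shares of €90,000: Samir and Desmond each take €90,000.
Gustav's share (€720,000) is divided into 3 shares of €240,000: Kerensa, Zephyr, and Chioma each take €240,000.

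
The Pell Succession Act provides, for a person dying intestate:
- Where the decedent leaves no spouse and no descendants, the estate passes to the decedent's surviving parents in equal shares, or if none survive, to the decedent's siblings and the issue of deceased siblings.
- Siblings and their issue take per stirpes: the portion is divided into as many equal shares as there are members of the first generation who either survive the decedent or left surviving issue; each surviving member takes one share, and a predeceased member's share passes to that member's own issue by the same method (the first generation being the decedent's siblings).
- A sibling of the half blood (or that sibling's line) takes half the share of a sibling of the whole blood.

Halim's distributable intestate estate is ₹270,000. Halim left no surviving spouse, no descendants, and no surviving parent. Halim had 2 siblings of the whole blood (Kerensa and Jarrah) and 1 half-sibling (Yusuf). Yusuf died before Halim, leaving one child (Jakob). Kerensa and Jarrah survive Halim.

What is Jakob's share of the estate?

Jakob receives ₹54,000.

The entire ₹270,000 passes to the siblings and their issue.
Counting each half-blood sibling's line as half a unit, there are 5/2 units in ₹270,000, so one unit is ₹108,000. Whole-blood lines (Kerensa and Jarrah) take ₹108,000 each; half-blood lines (Yusuf) take ₹54,000 each.
Yusuf's share (₹54,000) passes entirely to Jakob.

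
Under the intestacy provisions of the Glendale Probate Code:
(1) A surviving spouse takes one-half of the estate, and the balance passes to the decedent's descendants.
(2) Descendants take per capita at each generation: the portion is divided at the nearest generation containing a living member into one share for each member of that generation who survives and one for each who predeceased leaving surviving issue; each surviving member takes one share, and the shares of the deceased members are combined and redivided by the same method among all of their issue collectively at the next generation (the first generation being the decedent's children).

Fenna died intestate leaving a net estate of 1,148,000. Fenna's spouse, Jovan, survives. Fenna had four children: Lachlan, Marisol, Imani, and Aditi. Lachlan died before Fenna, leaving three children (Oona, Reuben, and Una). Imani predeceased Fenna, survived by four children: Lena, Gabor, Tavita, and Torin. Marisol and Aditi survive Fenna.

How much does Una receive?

Una receives 41,000.

Jovan takes one-half of 1,148,000 = 574,000. The remaining 574,000 passes to the descendants.
The descendants' portion (574,000) is divided at the children's generation into 4 shares of 143,500. Marisol and Aditi each take 143,500. The 2 shares of the deceased (Lachlan and Imani) are combined into a pool of 287,000.
That pool (287,000) is divided at the grandchildren's generation equally among Oona, Reuben, Una, Lena, Gabor, Tavita, and Torin: 41,000 each.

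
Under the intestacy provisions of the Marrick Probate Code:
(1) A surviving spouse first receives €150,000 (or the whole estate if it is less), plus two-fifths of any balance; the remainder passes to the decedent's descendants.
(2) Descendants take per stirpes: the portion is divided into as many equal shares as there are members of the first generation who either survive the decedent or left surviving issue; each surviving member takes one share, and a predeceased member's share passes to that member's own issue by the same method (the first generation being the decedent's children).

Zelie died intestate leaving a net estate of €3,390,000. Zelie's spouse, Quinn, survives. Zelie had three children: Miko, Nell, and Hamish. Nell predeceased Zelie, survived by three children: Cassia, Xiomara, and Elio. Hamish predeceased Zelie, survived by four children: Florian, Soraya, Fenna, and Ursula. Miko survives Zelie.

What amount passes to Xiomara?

Xiomara receives €216,000.

Quinn first takes €150,000, leaving a balance of €3,240,000. Quinn then takes two-fifths of the balance (€1,296,000), for a total of €1,446,000. The remaining €1,944,000 passes to the descendants.
The descendants' portion (€1,944,000) is divided into 3 shares of €648,000: Miko takes €648,000; Nell's €648,000 share passes to Nell's issue; Hamish's €648,000 share passes to Hamish's issue.
Nell's share (€648,000) is divided into 3 shares of €216,000: Cassia, Xiomara, and Elio each take €216,000.
Hamish's share (€648,000) is divided into 4 shares of €162,000: Florian, Soraya, Fenna, and Ursula each take €162,000.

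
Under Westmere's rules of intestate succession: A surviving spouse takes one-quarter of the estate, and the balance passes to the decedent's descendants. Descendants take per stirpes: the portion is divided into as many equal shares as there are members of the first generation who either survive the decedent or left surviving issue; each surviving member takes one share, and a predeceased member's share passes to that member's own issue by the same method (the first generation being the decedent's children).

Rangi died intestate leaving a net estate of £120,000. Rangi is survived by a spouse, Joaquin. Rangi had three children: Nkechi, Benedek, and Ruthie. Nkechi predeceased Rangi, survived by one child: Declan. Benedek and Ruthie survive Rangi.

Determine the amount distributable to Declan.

Joaquin takes one-quarter of £120,000 = £30,000. The remaining £90,000 passes to the descendants.
The descendants' portion (£90,000) is divided into 3 shares of £30,000: Benedek and Ruthie each take £30,000; Nkechi's £30,000 share passes to Nkechi's issue.
Nkechi's share (£30,000) passes entirely to Declan.

Declan receives £30,000.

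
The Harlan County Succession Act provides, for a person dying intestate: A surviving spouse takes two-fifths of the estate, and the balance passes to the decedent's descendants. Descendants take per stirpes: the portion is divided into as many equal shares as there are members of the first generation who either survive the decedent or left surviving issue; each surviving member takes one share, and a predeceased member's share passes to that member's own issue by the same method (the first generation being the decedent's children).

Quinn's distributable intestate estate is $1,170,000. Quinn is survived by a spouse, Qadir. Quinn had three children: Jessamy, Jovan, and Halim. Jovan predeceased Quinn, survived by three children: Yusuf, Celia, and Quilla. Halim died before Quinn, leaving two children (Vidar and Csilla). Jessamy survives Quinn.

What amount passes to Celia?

Celia receives $78,000.

Qadir takes two-fifths of $1,170,000 = $468,000. The remaining $702,000 passes to the descendants.
The descendants' portion ($702,000) is divided into 3 shares of $234,000: Jessamy takes $234,000; Jovan's $234,000 share passes to Jovan's issue; Halim's $234,000 share passes to Halim's issue.
Jovan's share ($234,000) is divided into 3 shares of $78,000: Yusuf, Celia, and Quilla each take $78,000.
Halim's share ($234,000) is divided into 2 shares of $117,000: Vidar and Csilla each take $117,000.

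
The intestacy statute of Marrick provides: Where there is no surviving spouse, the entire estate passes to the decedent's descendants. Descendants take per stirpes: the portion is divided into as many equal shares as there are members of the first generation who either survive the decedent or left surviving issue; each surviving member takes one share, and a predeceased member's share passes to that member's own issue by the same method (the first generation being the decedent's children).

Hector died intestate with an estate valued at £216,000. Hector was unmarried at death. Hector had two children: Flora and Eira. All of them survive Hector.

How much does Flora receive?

Flora receives £108,000.

The entire £216,000 passes to the descendants.
That amount (£216,000) is divided into 2 shares of £108,000: Flora and Eira each take £108,000.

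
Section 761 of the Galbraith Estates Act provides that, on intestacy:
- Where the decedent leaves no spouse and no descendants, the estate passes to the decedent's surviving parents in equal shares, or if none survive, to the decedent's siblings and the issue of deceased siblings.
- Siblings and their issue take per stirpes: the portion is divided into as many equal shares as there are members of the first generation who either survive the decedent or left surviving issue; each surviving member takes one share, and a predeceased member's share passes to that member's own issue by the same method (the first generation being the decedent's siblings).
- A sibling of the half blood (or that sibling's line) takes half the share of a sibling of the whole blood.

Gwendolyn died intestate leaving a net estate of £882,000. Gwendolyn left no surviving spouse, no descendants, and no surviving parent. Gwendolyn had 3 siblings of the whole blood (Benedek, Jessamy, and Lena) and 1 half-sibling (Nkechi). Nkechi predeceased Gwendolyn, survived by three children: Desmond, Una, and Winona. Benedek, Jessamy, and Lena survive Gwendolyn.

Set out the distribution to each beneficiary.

Benedek: £252,000; Desmond: £42,000; Una: £42,000; Winona: £42,000; Jessamy: £252,000; Lena: £252,000

The entire £882,000 passes to the siblings and their issue.
Counting each half-blood sibling's line as half a unit, there are 7/2 units in £882,000, so one unit is £252,000. Whole-blood lines (Benedek, Jessamy, and Lena) take £252,000 each; half-blood lines (Nkechi) take £126,000 each.
Nkechi's share (£126,000) is divided into 3 shares of £42,000: Desmond, Una, and Winona each take £42,000.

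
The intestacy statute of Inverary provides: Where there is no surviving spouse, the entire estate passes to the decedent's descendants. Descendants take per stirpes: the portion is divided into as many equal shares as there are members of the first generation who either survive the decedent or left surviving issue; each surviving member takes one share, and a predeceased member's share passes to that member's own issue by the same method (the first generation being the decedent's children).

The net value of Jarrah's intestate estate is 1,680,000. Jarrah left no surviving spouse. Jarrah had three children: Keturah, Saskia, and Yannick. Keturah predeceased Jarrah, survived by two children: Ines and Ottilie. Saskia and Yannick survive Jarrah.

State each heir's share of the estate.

The entire 1,680,000 passes to the descendants.
That amount (1,680,000) is divided into 3 shares of 560,000: Saskia and Yannick each take 560,000; Keturah's 560,000 share passes to Keturah's issue.
Keturah's share (560,000) is divided into 2 shares of 280,000: Ines and Ottilie each take 280,000.

Ines: 280,000; Ottilie: 280,000; Saskia: 560,000; Yannick: 560,000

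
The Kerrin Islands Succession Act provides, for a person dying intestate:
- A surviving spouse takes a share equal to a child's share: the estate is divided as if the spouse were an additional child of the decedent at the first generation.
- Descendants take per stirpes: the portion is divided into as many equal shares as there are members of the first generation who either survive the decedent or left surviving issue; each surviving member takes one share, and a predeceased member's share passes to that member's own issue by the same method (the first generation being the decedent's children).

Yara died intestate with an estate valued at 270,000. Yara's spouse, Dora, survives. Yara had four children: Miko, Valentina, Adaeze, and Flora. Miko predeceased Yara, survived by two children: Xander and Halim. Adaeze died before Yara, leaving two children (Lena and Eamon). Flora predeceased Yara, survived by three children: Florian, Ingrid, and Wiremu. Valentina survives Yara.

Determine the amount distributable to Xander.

The spouse counts as an additional share at the children's level, so there are 5 primary shares of 54,000. Dora takes one such share (54,000).
The children's combined portion (216,000) is divided into 4 shares of 54,000: Valentina takes 54,000; Miko's 54,000 share passes to Miko's issue; Adaeze's 54,000 share passes to Adaeze's issue; Flora's 54,000 share passes to Flora's issue.
Miko's share (54,000) is divided into 2 shares of 27,000: Xander and Halim each take 27,000.
Adaeze's share (54,000) is divided into 2 shares of 27,000: Lena and Eamon each take 27,000.
Flora's share (54,000) is divided into 3 shares of 18,000: Florian, Ingrid, and Wiremu each take 18,000.

Xander receives 27,000.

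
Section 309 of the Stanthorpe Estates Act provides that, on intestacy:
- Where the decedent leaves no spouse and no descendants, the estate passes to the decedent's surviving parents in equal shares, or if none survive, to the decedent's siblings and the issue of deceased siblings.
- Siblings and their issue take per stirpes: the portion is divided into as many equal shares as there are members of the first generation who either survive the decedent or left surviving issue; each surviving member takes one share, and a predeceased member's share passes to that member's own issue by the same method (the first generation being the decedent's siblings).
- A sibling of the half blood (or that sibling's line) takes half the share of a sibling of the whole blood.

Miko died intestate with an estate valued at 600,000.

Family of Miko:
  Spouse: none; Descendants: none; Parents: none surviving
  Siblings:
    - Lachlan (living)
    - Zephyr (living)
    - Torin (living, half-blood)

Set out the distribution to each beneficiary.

Lachlan: 240,000; Zephyr: 240,000; Torin: 120,000

The entire 600,000 passes to the siblings and their issue.
Counting each half-blood sibling's line as half a unit, there are 5/2 units in 600,000, so one unit is 240,000. Whole-blood lines (Lachlan and Zephyr) take 240,000 each; half-blood lines (Torin) take 120,000 each.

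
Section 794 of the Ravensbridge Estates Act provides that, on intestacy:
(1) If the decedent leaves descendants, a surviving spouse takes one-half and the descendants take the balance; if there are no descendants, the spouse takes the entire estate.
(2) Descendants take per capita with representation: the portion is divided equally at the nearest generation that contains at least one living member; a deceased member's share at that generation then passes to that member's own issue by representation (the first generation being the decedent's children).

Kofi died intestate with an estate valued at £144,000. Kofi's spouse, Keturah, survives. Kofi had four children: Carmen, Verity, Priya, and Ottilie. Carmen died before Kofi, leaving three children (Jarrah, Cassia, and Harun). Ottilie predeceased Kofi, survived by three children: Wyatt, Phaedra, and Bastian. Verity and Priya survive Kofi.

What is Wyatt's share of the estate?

Wyatt receives £6,000.

Keturah takes one-half of £144,000 = £72,000. The remaining £72,000 passes to the descendants.
The descendants' portion (£72,000) is divided into 4 shares of £18,000: Verity and Priya each take £18,000; Carmen's £18,000 share passes to Carmen's issue; Ottilie's £18,000 share passes to Ottilie's issue.
Carmen's share (£18,000) is divided into 3 shares of £6,000: Jarrah, Cassia, and Harun each take £6,000.
Ottilie's share (£18,000) is divided into 3 shares of £6,000: Wyatt, Phaedra, and Bastian each take £6,000.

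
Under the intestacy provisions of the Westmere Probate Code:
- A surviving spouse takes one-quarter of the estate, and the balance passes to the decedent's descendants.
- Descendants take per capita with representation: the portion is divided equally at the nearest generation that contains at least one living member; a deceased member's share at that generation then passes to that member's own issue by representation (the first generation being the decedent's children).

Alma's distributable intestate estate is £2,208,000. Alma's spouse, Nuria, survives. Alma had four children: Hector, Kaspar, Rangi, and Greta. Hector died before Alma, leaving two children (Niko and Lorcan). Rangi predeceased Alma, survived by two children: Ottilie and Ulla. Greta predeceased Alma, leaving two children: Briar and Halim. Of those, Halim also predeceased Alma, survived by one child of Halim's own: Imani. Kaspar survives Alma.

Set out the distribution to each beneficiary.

Nuria: £552,000; Niko: £207,000; Lorcan: £207,000; Kaspar: £414,000; Ottilie: £207,000; Ulla: £207,000; Briar: £207,000; Imani: £207,000

Nuria takes one-quarter of £2,208,000 = £552,000. The remaining £1,656,000 passes to the descendants.
The descendants' portion (£1,656,000) is divided into 4 shares of £414,000: Kaspar takes £414,000; Hector's £414,000 share passes to Hector's issue; Rangi's £414,000 share passes to Rangi's issue; Greta's £414,000 share passes to Greta's issue.
Hector's share (£414,000) is divided into 2 shares of £207,000: Niko and Lorcan each take £207,000.
Rangi's share (£414,000) is divided into 2 shares of £207,000: Ottilie and Ulla each take £207,000.
Greta's share (£414,000) is divided into 2 shares of £207,000: Briar takes £207,000; Halim's £207,000 share passes to Halim's issue.
Halim's share (£207,000) passes entirely to Imani.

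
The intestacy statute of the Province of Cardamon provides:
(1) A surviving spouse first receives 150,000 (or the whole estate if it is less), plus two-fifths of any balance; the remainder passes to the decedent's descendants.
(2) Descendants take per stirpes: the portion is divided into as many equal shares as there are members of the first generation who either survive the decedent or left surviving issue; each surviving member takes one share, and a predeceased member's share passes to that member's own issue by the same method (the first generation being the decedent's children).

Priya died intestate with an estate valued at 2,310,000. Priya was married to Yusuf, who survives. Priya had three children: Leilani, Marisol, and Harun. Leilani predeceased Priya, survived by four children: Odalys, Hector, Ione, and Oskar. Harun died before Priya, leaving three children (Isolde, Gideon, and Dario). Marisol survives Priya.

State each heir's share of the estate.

Yusuf first takes 150,000, leaving a balance of 2,160,000. Yusuf then takes two-fifths of the balance (864,000), for a total of 1,014,000. The remaining 1,296,000 passes to the descendants.
The descendants' portion (1,296,000) is divided into 3 shares of 432,000: Marisol takes 432,000; Leilani's 432,000 share passes to Leilani's issue; Harun's 432,000 share passes to Harun's issue.
Leilani's share (432,000) is divided into 4 shares of 108,000: Odalys, Hector, Ione, and Oskar each take 108,000.
Harun's share (432,000) is divided into 3 shares of 144,000: Isolde, Gideon, and Dario each take 144,000.

Yusuf: 1,014,000; Odalys: 108,000; Hector: 108,000; Ione: 108,000; Oskar: 108,000; Marisol: 432,000; Isolde: 144,000; Gideon: 144,000; Dario: 144,000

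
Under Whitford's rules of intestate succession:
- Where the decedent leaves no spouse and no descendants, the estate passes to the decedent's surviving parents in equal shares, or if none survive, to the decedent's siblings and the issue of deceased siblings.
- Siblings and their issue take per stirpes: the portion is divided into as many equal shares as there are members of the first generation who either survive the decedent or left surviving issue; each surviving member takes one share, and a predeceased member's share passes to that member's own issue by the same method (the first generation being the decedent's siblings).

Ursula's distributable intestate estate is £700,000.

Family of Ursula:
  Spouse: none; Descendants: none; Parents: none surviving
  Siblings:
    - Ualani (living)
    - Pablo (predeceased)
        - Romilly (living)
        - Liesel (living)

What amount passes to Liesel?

The entire £700,000 passes to the siblings and their issue.
That amount (£700,000) is divided into 2 shares of £350,000: Ualani takes £350,000; Pablo's £350,000 share passes to Pablo's issue.
Pablo's share (£350,000) is divided into 2 shares of £175,000: Romilly and Liesel each take £175,000.

Liesel receives £175,000.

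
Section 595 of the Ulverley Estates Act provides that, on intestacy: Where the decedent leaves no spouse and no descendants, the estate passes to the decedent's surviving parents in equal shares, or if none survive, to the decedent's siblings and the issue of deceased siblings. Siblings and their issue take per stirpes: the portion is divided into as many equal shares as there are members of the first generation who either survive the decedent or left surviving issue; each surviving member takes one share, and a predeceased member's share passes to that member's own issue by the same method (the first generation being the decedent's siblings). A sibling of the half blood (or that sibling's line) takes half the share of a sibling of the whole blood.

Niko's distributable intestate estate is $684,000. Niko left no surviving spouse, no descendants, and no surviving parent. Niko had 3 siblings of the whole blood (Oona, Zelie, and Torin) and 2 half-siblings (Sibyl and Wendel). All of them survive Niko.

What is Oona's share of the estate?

The entire $684,000 passes to the siblings and their issue.
Counting each half-blood sibling's line as half a unit, there are 4 units in $684,000, so one unit is $171,000. Whole-blood lines (Oona, Zelie, and Torin) take $171,000 each; half-blood lines (Sibyl and Wendel) take $85,500 each.

Oona receives $171,000.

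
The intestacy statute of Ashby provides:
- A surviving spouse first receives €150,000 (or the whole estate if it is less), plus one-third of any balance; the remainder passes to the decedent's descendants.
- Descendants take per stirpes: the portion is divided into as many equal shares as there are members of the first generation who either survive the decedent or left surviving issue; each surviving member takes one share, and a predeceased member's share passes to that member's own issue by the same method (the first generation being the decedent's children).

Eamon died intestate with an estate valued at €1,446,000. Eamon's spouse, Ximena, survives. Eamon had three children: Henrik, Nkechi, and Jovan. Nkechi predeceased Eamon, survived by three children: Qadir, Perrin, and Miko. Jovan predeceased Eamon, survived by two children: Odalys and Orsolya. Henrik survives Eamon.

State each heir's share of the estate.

Ximena first takes €150,000, leaving a balance of €1,296,000. Ximena then takes one-third of the balance (€432,000), for a total of €582,000. The remaining €864,000 passes to the descendants.
The descendants' portion (€864,000) is divided into 3 shares of €288,000: Henrik takes €288,000; Nkechi's €288,000 share passes to Nkechi's issue; Jovan's €288,000 share passes to Jovan's issue.
Nkechi's share (€288,000) is divided into 3 shares of €96,000: Qadir, Perrin, and Miko each take €96,000.
Jovan's share (€288,000) is divided into 2 shares of €144,000: Odalys and Orsolya each take €144,000.

Ximena: €582,000; Henrik: €288,000; Qadir: €96,000; Perrin: €96,000; Miko: €96,000; Odalys: €144,000; Orsolya: €144,000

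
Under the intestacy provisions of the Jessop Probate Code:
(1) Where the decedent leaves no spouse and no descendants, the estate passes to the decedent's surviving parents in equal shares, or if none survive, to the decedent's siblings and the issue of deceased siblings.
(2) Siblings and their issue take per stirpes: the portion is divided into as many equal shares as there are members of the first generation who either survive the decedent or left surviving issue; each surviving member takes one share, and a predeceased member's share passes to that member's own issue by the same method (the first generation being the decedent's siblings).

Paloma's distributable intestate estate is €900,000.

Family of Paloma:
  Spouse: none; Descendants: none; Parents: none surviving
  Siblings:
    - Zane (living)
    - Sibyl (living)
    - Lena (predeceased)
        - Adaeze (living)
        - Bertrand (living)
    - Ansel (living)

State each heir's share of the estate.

Zane: €225,000; Sibyl: €225,000; Adaeze: €112,500; Bertrand: €112,500; Ansel: €225,000

The entire €900,000 passes to the siblings and their issue.
That amount (€900,000) is divided into 4 shares of €225,000: Zane, Sibyl, and Ansel each take €225,000; Lena's €225,000 share passes to Lena's issue.
Lena's share (€225,000) is divided into 2 shares of €112,500: Adaeze and Bertrand each take €112,500.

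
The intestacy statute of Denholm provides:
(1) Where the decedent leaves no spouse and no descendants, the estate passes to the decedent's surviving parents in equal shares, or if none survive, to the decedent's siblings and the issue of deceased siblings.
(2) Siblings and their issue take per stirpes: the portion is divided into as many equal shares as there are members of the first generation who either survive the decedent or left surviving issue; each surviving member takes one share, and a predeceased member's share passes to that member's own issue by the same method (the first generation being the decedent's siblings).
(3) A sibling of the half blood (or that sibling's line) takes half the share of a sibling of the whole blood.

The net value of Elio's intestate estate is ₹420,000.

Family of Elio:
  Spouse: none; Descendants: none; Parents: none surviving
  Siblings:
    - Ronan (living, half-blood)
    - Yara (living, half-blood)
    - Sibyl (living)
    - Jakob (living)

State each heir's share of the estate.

The entire ₹420,000 passes to the siblings and their issue.
Counting each half-blood sibling's line as half a unit, there are 3 units in ₹420,000, so one unit is ₹140,000. Whole-blood lines (Sibyl and Jakob) take ₹140,000 each; half-blood lines (Ronan and Yara) take ₹70,000 each.

Ronan: ₹70,000; Yara: ₹70,000; Sibyl: ₹140,000; Jakob: ₹140,000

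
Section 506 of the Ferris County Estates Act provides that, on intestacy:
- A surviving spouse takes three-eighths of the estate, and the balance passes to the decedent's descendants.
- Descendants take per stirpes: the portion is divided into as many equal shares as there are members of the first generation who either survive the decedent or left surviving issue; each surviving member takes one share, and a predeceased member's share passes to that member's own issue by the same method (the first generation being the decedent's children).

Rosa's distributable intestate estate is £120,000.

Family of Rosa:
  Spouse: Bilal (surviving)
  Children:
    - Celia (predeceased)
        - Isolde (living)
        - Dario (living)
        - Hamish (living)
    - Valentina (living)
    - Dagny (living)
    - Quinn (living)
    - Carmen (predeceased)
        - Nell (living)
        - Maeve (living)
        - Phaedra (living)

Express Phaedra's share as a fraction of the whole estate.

Phaedra receives 1/24 of the estate.

Bilal takes three-eighths of £120,000 = £45,000. The remaining £75,000 passes to the descendants.
The descendants' portion (£75,000) is divided into 5 shares of £15,000: Valentina, Dagny, and Quinn each take £15,000; Celia's £15,000 share passes to Celia's issue; Carmen's £15,000 share passes to Carmen's issue.
Celia's share (£15,000) is divided into 3 shares of £5,000: Isolde, Dario, and Hamish each take £5,000.
Carmen's share (£15,000) is divided into 3 shares of £5,000: Nell, Maeve, and Phaedra each take £5,000.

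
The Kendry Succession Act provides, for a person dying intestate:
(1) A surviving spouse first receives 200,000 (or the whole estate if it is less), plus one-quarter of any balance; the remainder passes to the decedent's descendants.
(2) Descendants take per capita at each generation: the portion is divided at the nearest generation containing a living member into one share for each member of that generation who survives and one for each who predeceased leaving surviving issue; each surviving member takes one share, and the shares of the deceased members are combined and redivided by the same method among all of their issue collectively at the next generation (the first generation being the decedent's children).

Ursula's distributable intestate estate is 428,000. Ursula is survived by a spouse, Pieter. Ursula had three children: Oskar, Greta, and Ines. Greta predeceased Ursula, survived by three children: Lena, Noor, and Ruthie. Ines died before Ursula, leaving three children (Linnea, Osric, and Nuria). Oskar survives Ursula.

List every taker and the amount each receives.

Pieter first takes 200,000, leaving a balance of 228,000. Pieter then takes one-quarter of the balance (57,000), for a total of 257,000. The remaining 171,000 passes to the descendants.
The descendants' portion (171,000) is divided at the children's generation into 3 shares of 57,000. Oskar takes 57,000. The 2 shares of the deceased (Greta and Ines) are combined into a pool of 114,000.
That pool (114,000) is divided at the grandchildren's generation equally among Lena, Noor, Ruthie, Linnea, Osric, and Nuria: 19,000 each.

Pieter: 257,000; Oskar: 57,000; Lena: 19,000; Noor: 19,000; Ruthie: 19,000; Linnea: 19,000; Osric: 19,000; Nuria: 19,000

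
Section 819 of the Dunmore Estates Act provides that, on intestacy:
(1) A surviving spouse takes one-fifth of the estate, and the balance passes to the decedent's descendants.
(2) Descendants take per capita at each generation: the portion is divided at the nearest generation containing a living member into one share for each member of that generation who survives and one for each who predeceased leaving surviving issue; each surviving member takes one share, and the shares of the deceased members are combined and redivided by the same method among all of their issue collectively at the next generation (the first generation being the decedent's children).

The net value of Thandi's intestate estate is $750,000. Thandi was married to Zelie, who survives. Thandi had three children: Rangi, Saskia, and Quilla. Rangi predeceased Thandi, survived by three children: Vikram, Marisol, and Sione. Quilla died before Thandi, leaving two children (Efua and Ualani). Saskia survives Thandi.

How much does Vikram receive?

Vikram receives $80,000.

Zelie takes one-fifth of $750,000 = $150,000. The remaining $600,000 passes to the descendants.
The descendants' portion ($600,000) is divided at the children's generation into 3 shares of $200,000. Saskia takes $200,000. The 2 shares of the deceased (Rangi and Quilla) are combined into a pool of $400,000.
That pool ($400,000) is divided at the grandchildren's generation equally among Vikram, Marisol, Sione, Efua, and Ualani: $80,000 each.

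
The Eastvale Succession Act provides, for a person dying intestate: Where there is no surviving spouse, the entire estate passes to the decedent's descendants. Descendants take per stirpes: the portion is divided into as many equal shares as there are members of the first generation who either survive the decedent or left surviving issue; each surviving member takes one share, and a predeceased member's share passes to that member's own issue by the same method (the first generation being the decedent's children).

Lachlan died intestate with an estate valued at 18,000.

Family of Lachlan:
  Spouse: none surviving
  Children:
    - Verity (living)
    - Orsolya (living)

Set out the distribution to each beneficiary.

Verity: 9,000; Orsolya: 9,000

The entire 18,000 passes to the descendants.
That amount (18,000) is divided into 2 shares of 9,000: Verity and Orsolya each take 9,000.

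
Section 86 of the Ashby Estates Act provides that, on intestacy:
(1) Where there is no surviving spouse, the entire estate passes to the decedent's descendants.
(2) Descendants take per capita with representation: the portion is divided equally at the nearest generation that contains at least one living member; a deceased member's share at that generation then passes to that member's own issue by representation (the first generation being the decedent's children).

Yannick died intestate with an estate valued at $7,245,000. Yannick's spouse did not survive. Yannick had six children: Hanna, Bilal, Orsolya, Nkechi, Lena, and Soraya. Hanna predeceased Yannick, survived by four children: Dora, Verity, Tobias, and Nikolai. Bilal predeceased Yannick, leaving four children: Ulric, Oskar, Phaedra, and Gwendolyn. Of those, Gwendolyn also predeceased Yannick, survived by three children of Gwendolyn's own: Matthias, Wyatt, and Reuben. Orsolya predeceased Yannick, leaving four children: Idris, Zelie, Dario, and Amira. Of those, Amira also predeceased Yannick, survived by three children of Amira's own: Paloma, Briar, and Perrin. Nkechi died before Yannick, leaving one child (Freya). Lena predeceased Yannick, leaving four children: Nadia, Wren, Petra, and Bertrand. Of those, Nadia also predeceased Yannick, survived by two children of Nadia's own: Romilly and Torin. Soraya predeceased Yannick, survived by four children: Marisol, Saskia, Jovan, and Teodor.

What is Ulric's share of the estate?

Ulric receives $345,000.

The entire $7,245,000 passes to the descendants.
No child survives, so the initial division is made at the grandchildren's generation.
That amount ($7,245,000) is divided into 21 shares of $345,000: Dora, Verity, Tobias, Nikolai, Ulric, Oskar, Phaedra, Idris, Zelie, Dario, Freya, Wren, Petra, Bertrand, Marisol, Saskia, Jovan, and Teodor each take $345,000; Gwendolyn's $345,000 share passes to Gwendolyn's issue; Amira's $345,000 share passes to Amira's issue; Nadia's $345,000 share passes to Nadia's issue.
Gwendolyn's share ($345,000) is divided into 3 shares of $115,000: Matthias, Wyatt, and Reuben each take $115,000.
Amira's share ($345,000) is divided into 3 shares of $115,000: Paloma, Briar, and Perrin each take $115,000.
Nadia's share ($345,000) is divided into 2 shares of $172,500: Romilly and Torin each take $172,500.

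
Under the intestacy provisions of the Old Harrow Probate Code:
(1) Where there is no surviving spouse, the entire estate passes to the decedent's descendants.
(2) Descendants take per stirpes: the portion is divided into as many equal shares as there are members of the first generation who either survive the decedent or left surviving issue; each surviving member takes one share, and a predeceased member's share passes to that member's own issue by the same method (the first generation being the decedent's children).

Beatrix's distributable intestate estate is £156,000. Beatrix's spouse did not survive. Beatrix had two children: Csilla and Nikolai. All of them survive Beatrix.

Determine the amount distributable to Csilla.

The entire £156,000 passes to the descendants.
That amount (£156,000) is divided into 2 shares of £78,000: Csilla and Nikolai each take £78,000.

Csilla receives £78,000.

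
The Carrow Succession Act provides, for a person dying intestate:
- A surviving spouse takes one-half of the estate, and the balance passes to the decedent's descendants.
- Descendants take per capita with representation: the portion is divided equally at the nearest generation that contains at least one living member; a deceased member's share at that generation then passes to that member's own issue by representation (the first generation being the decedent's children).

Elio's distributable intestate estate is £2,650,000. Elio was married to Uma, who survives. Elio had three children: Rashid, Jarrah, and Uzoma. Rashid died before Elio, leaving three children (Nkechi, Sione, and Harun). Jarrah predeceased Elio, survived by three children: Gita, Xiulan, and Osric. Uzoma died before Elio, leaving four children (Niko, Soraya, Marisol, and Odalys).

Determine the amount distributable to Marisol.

Marisol receives £132,500.

Uma takes one-half of £2,650,000 = £1,325,000. The remaining £1,325,000 passes to the descendants.
No child survives, so the initial division is made at the grandchildren's generation.
The descendants' portion (£1,325,000) is divided into 10 shares of £132,500: Nkechi, Sione, Harun, Gita, Xiulan, Osric, Niko, Soraya, Marisol, and Odalys each take £132,500.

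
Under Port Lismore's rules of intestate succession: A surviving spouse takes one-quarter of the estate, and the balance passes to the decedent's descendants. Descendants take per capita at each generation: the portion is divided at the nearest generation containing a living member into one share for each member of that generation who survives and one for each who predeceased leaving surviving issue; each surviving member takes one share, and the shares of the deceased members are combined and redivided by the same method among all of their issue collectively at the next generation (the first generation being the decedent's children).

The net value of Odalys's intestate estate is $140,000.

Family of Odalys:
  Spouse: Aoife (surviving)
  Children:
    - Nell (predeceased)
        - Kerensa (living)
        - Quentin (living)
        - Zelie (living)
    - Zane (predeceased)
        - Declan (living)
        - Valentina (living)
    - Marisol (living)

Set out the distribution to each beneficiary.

Aoife takes one-quarter of $140,000 = $35,000. The remaining $105,000 passes to the descendants.
The descendants' portion ($105,000) is divided at the children's generation into 3 shares of $35,000. Marisol takes $35,000. The 2 shares of the deceased (Nell and Zane) are combined into a pool of $70,000.
That pool ($70,000) is divided at the grandchildren's generation equally among Kerensa, Quentin, Zelie, Declan, and Valentina: $14,000 each.

Aoife: $35,000; Kerensa: $14,000; Quentin: $14,000; Zelie: $14,000; Declan: $14,000; Valentina: $14,000; Marisol: $35,000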